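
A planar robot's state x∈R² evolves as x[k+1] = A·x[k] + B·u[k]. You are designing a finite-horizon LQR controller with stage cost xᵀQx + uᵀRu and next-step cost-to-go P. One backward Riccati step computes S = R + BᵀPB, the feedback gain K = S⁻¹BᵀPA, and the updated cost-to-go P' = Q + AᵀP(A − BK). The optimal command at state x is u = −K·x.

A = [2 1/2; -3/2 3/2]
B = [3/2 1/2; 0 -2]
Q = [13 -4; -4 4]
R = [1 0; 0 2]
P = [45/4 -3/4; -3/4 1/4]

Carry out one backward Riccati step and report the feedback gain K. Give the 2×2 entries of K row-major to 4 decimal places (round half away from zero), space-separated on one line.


BᵀP = [16.8750 -1.1250; 7.1250 -0.8750]
S = R + BᵀPB = [1 0; 0 2] + [25.3125 10.6875; 10.6875 5.3125] = [26.3125 10.6875; 10.6875 7.3125]
BᵀPA = [35.4375 6.7500; 15.5625 2.2500]
K = S⁻¹·BᵀPA = [1.1871 0.3237; 0.3933 -0.1655]
A−BK = [0.0228 0.0971; -0.7134 1.1691]
AᵀP(A−BK) = [1.8759 0.1025; 0.1025 0.4371]
P' = Q + AᵀP(A−BK) = [14.8759 -3.8975; -3.8975 4.4371]
tr(P') = 19.3129

1.1871 0.3237 0.3933 -0.1655


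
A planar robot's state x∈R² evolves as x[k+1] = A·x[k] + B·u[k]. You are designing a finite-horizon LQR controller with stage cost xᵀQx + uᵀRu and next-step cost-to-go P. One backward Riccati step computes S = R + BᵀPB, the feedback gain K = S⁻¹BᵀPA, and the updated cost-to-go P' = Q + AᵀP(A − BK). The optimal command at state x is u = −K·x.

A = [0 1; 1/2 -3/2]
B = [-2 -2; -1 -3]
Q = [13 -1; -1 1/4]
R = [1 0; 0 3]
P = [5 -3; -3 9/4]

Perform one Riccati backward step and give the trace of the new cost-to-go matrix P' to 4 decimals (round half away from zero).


16.7213

BᵀP = [-7.0000 3.7500; -1.0000 -0.7500]
S = R + BᵀPB = [1 0; 0 3] + [10.2500 2.7500; 2.7500 4.2500] = [11.2500 2.7500; 2.7500 7.2500]
BᵀPA = [1.8750 -12.6250; -0.3750 0.1250]
K = S⁻¹·BᵀPA = [0.1976 -1.2416; -0.1267 0.4882]
A−BK = [0.1419 -0.5068; 0.3176 -1.2770]
AᵀP(A−BK) = [0.1444 -0.6765; -0.6765 3.3269]
P' = Q + AᵀP(A−BK) = [13.1444 -1.6765; -1.6765 3.5769]
tr(P') = 16.7213


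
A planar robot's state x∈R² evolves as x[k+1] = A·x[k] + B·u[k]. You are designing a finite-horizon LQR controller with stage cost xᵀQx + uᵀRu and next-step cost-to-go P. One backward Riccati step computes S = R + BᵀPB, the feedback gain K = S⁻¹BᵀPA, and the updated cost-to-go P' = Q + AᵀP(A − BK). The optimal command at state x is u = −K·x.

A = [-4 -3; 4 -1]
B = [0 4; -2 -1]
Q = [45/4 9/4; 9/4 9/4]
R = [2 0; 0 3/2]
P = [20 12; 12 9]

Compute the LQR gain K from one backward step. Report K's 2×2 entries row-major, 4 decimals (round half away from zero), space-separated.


-1.2098 0.7609 -0.8971 -0.7832

BᵀP = [-24.0000 -18.0000; 68.0000 39.0000]
S = R + BᵀPB = [2 0; 0 3/2] + [36.0000 -78.0000; -78.0000 233.0000] = [38.0000 -78.0000; -78.0000 234.5000]
BᵀPA = [24.0000 90.0000; -116.0000 -243.0000]
K = S⁻¹·BᵀPA = [-1.2098 0.7609; -0.8971 -0.7832]
A−BK = [-0.4117 0.1326; 0.6834 -0.2614]
AᵀP(A−BK) = [4.9749 -1.1079; -1.1079 2.2126]
P' = Q + AᵀP(A−BK) = [16.2249 1.1421; 1.1421 4.4626]
tr(P') = 20.6875


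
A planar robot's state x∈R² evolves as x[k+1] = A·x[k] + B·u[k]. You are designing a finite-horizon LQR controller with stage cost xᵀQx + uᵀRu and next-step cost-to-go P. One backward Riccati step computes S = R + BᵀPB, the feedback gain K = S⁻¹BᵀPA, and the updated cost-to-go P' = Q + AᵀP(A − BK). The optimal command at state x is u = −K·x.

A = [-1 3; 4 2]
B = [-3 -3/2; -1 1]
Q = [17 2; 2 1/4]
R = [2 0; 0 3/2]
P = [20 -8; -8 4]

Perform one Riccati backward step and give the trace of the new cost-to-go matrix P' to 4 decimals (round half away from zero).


27.5425

BᵀP = [-52.0000 20.0000; -38.0000 16.0000]
S = R + BᵀPB = [2 0; 0 3/2] + [136.0000 98.0000; 98.0000 73.0000] = [138.0000 98.0000; 98.0000 74.5000]
BᵀPA = [132.0000 -116.0000; 102.0000 -82.0000]
K = S⁻¹·BᵀPA = [-0.2393 -0.8951; 1.6839 0.0768]
A−BK = [0.8080 0.4298; 2.0768 1.0281]
AᵀP(A−BK) = [7.8287 2.3220; 2.3220 2.4638]
P' = Q + AᵀP(A−BK) = [24.8287 4.3220; 4.3220 2.7138]
tr(P') = 27.5425


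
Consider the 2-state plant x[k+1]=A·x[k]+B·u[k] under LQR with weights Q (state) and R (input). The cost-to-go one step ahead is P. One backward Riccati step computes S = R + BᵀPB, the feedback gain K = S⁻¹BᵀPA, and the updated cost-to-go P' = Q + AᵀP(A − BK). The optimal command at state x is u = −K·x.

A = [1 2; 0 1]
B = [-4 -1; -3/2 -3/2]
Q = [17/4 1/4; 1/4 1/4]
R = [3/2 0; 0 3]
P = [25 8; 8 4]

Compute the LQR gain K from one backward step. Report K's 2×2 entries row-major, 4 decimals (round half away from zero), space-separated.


-0.2479 -0.4753 0.0803 -0.1259

BᵀP = [-112.0000 -38.0000; -37.0000 -14.0000]
S = R + BᵀPB = [3/2 0; 0 3] + [505.0000 169.0000; 169.0000 58.0000] = [506.5000 169.0000; 169.0000 61.0000]
BᵀPA = [-112.0000 -262.0000; -37.0000 -88.0000]
K = S⁻¹·BᵀPA = [-0.2479 -0.4753; 0.0803 -0.1259]
A−BK = [0.0886 -0.0270; -0.2514 0.0983]
AᵀP(A−BK) = [0.2042 0.1118; 0.1118 0.4008]
P' = Q + AᵀP(A−BK) = [4.4542 0.3618; 0.3618 0.6508]
tr(P') = 5.1050


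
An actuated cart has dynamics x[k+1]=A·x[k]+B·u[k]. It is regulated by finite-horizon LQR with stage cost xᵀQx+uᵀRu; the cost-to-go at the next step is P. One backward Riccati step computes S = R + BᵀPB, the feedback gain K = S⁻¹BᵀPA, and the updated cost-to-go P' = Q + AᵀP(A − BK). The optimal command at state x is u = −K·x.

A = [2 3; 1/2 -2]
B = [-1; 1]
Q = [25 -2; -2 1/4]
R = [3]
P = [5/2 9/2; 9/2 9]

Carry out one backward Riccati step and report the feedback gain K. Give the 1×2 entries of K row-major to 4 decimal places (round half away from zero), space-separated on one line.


1.1364 -0.5455

BᵀP = [2.0000 4.5000]
S = R + BᵀPB = [3] + [2.5000] = [5.5000]
BᵀPA = [6.2500 -3.0000]
K = S⁻¹·BᵀPA = [1.1364 -0.5455]
A−BK = [3.1364 2.4545; -0.6364 -1.4545]
AᵀP(A−BK) = [14.1477 -1.8409; -1.8409 2.8636]
P' = Q + AᵀP(A−BK) = [39.1477 -3.8409; -3.8409 3.1136]
tr(P') = 42.2614


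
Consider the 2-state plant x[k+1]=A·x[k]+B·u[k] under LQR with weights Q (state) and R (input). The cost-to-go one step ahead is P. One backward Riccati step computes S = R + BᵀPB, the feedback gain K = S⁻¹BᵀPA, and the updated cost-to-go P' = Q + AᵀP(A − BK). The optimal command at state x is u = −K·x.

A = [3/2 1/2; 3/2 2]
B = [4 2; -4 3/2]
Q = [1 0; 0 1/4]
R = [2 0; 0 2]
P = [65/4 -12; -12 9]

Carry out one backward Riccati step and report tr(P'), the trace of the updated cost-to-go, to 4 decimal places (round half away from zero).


1.8476

BᵀP = [113.0000 -84.0000; 14.5000 -10.5000]
S = R + BᵀPB = [2 0; 0 2] + [788.0000 100.0000; 100.0000 13.2500] = [790.0000 100.0000; 100.0000 15.2500]
BᵀPA = [43.5000 -111.5000; 6.0000 -13.7500]
K = S⁻¹·BᵀPA = [0.0310 -0.1589; 0.1905 0.1404]
A−BK = [0.9952 0.8548; 1.3381 1.1537]
AᵀP(A−BK) = [0.3232 0.2577; 0.2577 0.2744]
P' = Q + AᵀP(A−BK) = [1.3232 0.2577; 0.2577 0.5244]
tr(P') = 1.8476


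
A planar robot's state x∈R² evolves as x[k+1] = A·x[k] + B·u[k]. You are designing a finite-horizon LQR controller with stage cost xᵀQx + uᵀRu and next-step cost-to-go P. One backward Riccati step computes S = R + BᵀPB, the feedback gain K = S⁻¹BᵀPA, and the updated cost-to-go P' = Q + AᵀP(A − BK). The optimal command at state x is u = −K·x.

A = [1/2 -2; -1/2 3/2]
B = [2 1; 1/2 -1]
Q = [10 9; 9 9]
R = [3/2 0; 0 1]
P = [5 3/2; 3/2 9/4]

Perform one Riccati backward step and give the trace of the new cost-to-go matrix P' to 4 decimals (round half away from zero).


BᵀP = [10.7500 4.1250; 3.5000 -0.7500]
S = R + BᵀPB = [3/2 0; 0 1] + [23.5625 6.6250; 6.6250 4.2500] = [25.0625 6.6250; 6.6250 5.2500]
BᵀPA = [3.3125 -15.3125; 2.1250 -8.1250]
K = S⁻¹·BᵀPA = [0.0378 -0.3029; 0.3571 -1.1654]
A−BK = [0.0674 -0.2288; -0.1618 0.4861]
AᵀP(A−BK) = [0.1785 -0.5827; -0.5827 1.9555]
P' = Q + AᵀP(A−BK) = [10.1785 8.4173; 8.4173 10.9555]
tr(P') = 21.1340

21.1340


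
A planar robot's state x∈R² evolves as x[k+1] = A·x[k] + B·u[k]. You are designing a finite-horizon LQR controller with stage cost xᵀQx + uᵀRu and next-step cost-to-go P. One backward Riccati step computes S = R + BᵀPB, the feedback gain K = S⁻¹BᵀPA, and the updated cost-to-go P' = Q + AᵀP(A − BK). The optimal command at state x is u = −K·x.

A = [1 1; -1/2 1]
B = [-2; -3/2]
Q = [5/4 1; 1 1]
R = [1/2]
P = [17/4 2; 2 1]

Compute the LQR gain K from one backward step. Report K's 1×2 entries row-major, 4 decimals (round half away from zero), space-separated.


BᵀP = [-11.5000 -5.5000]
S = R + BᵀPB = [1/2] + [31.2500] = [31.7500]
BᵀPA = [-8.7500 -17.0000]
K = S⁻¹·BᵀPA = [-0.2756 -0.5354]
A−BK = [0.4488 -0.0709; -0.9134 0.1969]
AᵀP(A−BK) = [0.0886 0.0650; 0.0650 0.1476]
P' = Q + AᵀP(A−BK) = [1.3386 1.0650; 1.0650 1.1476]
tr(P') = 2.4862

-0.2756 -0.5354


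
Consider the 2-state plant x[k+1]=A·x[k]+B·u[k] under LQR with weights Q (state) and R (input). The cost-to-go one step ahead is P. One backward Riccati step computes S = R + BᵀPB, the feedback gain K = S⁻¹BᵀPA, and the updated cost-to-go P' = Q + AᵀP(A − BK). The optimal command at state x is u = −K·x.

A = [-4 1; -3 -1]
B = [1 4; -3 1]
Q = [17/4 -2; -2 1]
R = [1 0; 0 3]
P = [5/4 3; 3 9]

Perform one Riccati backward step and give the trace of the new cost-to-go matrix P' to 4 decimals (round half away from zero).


8.8712

BᵀP = [-7.7500 -24.0000; 8.0000 21.0000]
S = R + BᵀPB = [1 0; 0 3] + [64.2500 -55.0000; -55.0000 53.0000] = [65.2500 -55.0000; -55.0000 56.0000]
BᵀPA = [103.0000 16.2500; -95.0000 -13.0000]
K = S⁻¹·BᵀPA = [0.8633 0.3100; -0.8486 0.0723]
A−BK = [-1.4690 0.4006; 0.4384 -0.1423]
AᵀP(A−BK) = [3.4686 -0.0596; -0.0596 0.1526]
P' = Q + AᵀP(A−BK) = [7.7186 -2.0596; -2.0596 1.1526]
tr(P') = 8.8712


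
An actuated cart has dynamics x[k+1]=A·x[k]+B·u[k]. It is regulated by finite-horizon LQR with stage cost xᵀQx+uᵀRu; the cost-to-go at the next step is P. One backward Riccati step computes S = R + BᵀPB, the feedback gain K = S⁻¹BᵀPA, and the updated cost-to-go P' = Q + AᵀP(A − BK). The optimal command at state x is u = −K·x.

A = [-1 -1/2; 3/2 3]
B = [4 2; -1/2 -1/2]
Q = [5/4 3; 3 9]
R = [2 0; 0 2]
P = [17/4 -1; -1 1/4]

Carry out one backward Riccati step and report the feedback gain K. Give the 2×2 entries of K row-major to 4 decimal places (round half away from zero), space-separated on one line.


BᵀP = [17.5000 -4.1250; 9.0000 -2.1250]
S = R + BᵀPB = [2 0; 0 2] + [72.0625 37.0625; 37.0625 19.0625] = [74.0625 37.0625; 37.0625 21.0625]
BᵀPA = [-23.6875 -21.1250; -12.1875 -10.8750]
K = S⁻¹·BᵀPA = [-0.2534 -0.2248; -0.1327 -0.1207]
A−BK = [0.2791 0.6407; 1.3069 2.8272]
AᵀP(A−BK) = [0.1922 0.2033; 0.2033 0.2503]
P' = Q + AᵀP(A−BK) = [1.4422 3.2033; 3.2033 9.2503]
tr(P') = 10.6926

-0.2534 -0.2248 -0.1327 -0.1207


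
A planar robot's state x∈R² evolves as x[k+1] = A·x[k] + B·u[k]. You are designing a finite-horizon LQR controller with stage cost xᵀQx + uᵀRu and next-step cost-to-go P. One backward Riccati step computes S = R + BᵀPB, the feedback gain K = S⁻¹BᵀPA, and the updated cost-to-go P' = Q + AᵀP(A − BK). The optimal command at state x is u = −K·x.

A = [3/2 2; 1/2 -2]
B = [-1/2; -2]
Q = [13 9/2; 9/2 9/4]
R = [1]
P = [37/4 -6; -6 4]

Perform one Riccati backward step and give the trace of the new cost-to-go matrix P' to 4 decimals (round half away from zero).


BᵀP = [7.3750 -5.0000]
S = R + BᵀPB = [1] + [6.3125] = [7.3125]
BᵀPA = [8.5625 24.7500]
K = S⁻¹·BᵀPA = [1.1709 3.3846]
A−BK = [2.0855 3.6923; 2.8419 4.7692]
AᵀP(A−BK) = [2.7863 6.7692; 6.7692 17.2308]
P' = Q + AᵀP(A−BK) = [15.7863 11.2692; 11.2692 19.4808]
tr(P') = 35.2671

35.2671


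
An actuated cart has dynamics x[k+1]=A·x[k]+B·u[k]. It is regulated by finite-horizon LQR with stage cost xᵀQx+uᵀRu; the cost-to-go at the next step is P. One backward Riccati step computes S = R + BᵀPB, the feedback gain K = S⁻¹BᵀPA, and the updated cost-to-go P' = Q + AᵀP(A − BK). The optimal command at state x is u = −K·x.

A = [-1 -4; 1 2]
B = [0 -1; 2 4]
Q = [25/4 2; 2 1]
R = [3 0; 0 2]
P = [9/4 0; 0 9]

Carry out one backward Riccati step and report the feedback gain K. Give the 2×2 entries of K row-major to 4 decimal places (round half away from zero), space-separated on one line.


-0.1430 -0.8281 0.3275 0.9486

BᵀP = [0.0000 18.0000; -2.2500 36.0000]
S = R + BᵀPB = [3 0; 0 2] + [36.0000 72.0000; 72.0000 146.2500] = [39.0000 72.0000; 72.0000 148.2500]
BᵀPA = [18.0000 36.0000; 38.2500 81.0000]
K = S⁻¹·BᵀPA = [-0.1430 -0.8281; 0.3275 0.9486]
A−BK = [-0.6725 -3.0514; -0.0238 -0.1380]
AᵀP(A−BK) = [1.2986 5.6236; 5.6236 24.9787]
P' = Q + AᵀP(A−BK) = [7.5486 7.6236; 7.6236 25.9787]
tr(P') = 33.5273


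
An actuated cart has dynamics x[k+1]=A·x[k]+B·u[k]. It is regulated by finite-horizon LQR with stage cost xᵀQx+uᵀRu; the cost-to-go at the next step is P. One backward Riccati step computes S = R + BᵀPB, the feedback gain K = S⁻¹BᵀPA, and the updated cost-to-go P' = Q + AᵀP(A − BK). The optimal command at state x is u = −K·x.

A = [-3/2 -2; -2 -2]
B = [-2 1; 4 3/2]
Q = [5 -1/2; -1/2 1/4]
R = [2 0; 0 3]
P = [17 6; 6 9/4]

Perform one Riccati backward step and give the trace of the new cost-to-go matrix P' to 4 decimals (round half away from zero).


BᵀP = [-10.0000 -3.0000; 26.0000 9.3750]
S = R + BᵀPB = [2 0; 0 3] + [8.0000 -14.5000; -14.5000 40.0625] = [10.0000 -14.5000; -14.5000 43.0625]
BᵀPA = [21.0000 26.0000; -57.7500 -70.7500]
K = S⁻¹·BᵀPA = [0.3037 0.4254; -1.2388 -1.4997]
A−BK = [0.3463 0.3505; -1.3568 -1.4521]
AᵀP(A−BK) = [5.3308 6.4577; 6.4577 7.8344]
P' = Q + AᵀP(A−BK) = [10.3308 5.9577; 5.9577 8.0844]
tr(P') = 18.4152

18.4152


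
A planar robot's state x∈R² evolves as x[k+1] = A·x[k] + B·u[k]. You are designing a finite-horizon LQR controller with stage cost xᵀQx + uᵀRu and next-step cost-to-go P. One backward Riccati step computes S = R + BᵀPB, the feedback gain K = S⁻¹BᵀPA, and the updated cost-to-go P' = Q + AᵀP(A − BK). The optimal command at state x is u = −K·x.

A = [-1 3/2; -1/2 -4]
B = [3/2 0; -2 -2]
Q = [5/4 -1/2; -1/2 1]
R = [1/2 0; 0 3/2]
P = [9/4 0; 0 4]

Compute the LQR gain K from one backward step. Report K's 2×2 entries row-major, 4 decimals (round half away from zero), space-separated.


-0.4373 1.1257 0.6284 0.7994

BᵀP = [3.3750 -8.0000; 0.0000 -8.0000]
S = R + BᵀPB = [1/2 0; 0 3/2] + [21.0625 16.0000; 16.0000 16.0000] = [21.5625 16.0000; 16.0000 17.5000]
BᵀPA = [0.6250 37.0625; 4.0000 32.0000]
K = S⁻¹·BᵀPA = [-0.4373 1.1257; 0.6284 0.7994]
A−BK = [-0.3441 -0.1885; -0.1178 -0.1499]
AᵀP(A−BK) = [1.0098 0.7239; 0.7239 1.7619]
P' = Q + AᵀP(A−BK) = [2.2598 0.2239; 0.2239 2.7619]
tr(P') = 5.0217


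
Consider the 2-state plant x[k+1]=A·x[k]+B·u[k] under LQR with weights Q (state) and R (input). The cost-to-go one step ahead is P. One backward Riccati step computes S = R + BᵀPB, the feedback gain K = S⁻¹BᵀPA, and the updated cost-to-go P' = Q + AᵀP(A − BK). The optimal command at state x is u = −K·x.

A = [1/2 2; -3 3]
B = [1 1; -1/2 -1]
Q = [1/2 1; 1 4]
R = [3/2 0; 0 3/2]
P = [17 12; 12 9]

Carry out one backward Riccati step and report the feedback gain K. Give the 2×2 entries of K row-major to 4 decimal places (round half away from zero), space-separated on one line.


BᵀP = [11.0000 7.5000; 5.0000 3.0000]
S = R + BᵀPB = [3/2 0; 0 3/2] + [7.2500 3.5000; 3.5000 2.0000] = [8.7500 3.5000; 3.5000 3.5000]
BᵀPA = [-17.0000 44.5000; -6.5000 19.0000]
K = S⁻¹·BᵀPA = [-2.0000 4.8571; 0.1429 0.5714]
A−BK = [2.3571 -3.4286; -3.8571 6.0000]
AᵀP(A−BK) = [16.1786 -31.7143; -31.7143 66.0000]
P' = Q + AᵀP(A−BK) = [16.6786 -30.7143; -30.7143 70.0000]
tr(P') = 86.6786

-2.0000 4.8571 0.1429 0.5714


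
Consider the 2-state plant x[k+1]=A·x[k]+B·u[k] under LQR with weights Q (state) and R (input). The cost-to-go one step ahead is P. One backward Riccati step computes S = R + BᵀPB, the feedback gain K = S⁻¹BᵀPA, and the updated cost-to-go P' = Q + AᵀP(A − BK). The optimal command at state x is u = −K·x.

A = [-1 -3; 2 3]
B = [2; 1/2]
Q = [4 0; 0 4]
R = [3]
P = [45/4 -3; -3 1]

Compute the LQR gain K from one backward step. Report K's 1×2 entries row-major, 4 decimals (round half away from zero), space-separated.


-0.7574 -1.8817

BᵀP = [21.0000 -5.5000]
S = R + BᵀPB = [3] + [39.2500] = [42.2500]
BᵀPA = [-32.0000 -79.5000]
K = S⁻¹·BᵀPA = [-0.7574 -1.8817]
A−BK = [0.5148 0.7633; 2.3787 3.9408]
AᵀP(A−BK) = [3.0133 6.5370; 6.5370 14.6583]
P' = Q + AᵀP(A−BK) = [7.0133 6.5370; 6.5370 18.6583]
tr(P') = 25.6716


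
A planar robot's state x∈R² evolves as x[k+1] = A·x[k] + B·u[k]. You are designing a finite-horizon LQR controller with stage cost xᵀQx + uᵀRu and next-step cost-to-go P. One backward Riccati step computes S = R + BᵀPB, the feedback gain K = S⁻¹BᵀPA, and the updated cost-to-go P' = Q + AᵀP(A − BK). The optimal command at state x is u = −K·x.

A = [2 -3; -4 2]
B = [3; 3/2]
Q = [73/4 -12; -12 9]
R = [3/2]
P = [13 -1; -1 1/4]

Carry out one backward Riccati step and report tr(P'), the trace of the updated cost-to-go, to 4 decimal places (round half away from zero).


BᵀP = [37.5000 -2.6250]
S = R + BᵀPB = [3/2] + [108.5625] = [110.0625]
BᵀPA = [85.5000 -117.7500]
K = S⁻¹·BᵀPA = [0.7768 -1.0698]
A−BK = [-0.3305 0.2095; -5.1652 3.6048]
AᵀP(A−BK) = [5.5809 -4.5281; -4.5281 4.0256]
P' = Q + AᵀP(A−BK) = [23.8309 -16.5281; -16.5281 13.0256]
tr(P') = 36.8565

36.8565


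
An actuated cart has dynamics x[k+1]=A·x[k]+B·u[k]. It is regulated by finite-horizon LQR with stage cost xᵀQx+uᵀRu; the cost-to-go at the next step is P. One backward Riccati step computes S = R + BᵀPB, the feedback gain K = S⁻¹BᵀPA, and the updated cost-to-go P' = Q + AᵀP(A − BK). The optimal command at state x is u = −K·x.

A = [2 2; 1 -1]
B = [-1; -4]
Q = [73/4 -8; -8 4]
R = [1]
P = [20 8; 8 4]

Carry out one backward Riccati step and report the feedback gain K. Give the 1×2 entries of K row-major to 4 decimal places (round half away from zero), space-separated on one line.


BᵀP = [-52.0000 -24.0000]
S = R + BᵀPB = [1] + [148.0000] = [149.0000]
BᵀPA = [-128.0000 -80.0000]
K = S⁻¹·BᵀPA = [-0.8591 -0.5369]
A−BK = [1.1409 1.4631; -2.4362 -3.1477]
AᵀP(A−BK) = [6.0403 7.2752; 7.2752 9.0470]
P' = Q + AᵀP(A−BK) = [24.2903 -0.7248; -0.7248 13.0470]
tr(P') = 37.3372

-0.8591 -0.5369


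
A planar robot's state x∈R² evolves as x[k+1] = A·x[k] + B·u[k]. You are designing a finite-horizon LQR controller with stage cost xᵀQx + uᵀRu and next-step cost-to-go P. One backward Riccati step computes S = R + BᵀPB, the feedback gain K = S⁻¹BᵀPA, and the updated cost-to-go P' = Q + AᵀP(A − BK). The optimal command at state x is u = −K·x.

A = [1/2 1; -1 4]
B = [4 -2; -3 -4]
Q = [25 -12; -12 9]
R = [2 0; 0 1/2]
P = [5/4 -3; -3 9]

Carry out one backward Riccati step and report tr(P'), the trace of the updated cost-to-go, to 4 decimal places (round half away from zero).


BᵀP = [14.0000 -39.0000; 9.5000 -30.0000]
S = R + BᵀPB = [2 0; 0 1/2] + [173.0000 128.0000; 128.0000 101.0000] = [175.0000 128.0000; 128.0000 101.5000]
BᵀPA = [46.0000 -142.0000; 34.7500 -110.5000]
K = S⁻¹·BᵀPA = [0.1603 -0.1951; 0.1402 -0.8426]
A−BK = [0.1391 0.0954; 0.0417 0.0443]
AᵀP(A−BK) = [0.0663 -0.1188; -0.1188 0.4348]
P' = Q + AᵀP(A−BK) = [25.0663 -12.1188; -12.1188 9.4348]
tr(P') = 34.5011

34.5011


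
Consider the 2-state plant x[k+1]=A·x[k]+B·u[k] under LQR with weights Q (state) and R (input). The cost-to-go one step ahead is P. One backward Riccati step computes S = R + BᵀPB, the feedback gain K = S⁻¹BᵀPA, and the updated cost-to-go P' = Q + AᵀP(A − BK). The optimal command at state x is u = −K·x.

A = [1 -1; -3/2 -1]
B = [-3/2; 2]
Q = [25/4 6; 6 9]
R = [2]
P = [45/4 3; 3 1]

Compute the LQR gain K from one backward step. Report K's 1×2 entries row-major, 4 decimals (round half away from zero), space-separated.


BᵀP = [-10.8750 -2.5000]
S = R + BᵀPB = [2] + [11.3125] = [13.3125]
BᵀPA = [-7.1250 13.3750]
K = S⁻¹·BᵀPA = [-0.5352 1.0047]
A−BK = [0.1972 0.5070; -0.4296 -3.0094]
AᵀP(A−BK) = [0.6866 -1.0915; -1.0915 4.8122]
P' = Q + AᵀP(A−BK) = [6.9366 4.9085; 4.9085 13.8122]
tr(P') = 20.7488

-0.5352 1.0047


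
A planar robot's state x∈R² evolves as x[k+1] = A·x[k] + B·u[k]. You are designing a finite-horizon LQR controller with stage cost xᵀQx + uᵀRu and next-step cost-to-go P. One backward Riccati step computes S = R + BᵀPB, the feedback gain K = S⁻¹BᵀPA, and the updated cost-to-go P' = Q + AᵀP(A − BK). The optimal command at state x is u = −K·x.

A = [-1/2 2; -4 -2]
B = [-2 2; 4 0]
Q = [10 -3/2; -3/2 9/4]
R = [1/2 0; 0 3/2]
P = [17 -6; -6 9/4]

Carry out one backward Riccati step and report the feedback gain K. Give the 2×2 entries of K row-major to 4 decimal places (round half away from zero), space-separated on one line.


-0.4731 -0.6454 -0.3436 0.2465

BᵀP = [-58.0000 21.0000; 34.0000 -12.0000]
S = R + BᵀPB = [1/2 0; 0 3/2] + [200.0000 -116.0000; -116.0000 68.0000] = [200.5000 -116.0000; -116.0000 69.5000]
BᵀPA = [-55.0000 -158.0000; 31.0000 92.0000]
K = S⁻¹·BᵀPA = [-0.4731 -0.6454; -0.3436 0.2465]
A−BK = [-0.7590 0.2162; -2.1076 0.5817]
AᵀP(A−BK) = [0.8808 -0.1394; -0.1394 0.3462]
P' = Q + AᵀP(A−BK) = [10.8808 -1.6394; -1.6394 2.5962]
tr(P') = 13.4770


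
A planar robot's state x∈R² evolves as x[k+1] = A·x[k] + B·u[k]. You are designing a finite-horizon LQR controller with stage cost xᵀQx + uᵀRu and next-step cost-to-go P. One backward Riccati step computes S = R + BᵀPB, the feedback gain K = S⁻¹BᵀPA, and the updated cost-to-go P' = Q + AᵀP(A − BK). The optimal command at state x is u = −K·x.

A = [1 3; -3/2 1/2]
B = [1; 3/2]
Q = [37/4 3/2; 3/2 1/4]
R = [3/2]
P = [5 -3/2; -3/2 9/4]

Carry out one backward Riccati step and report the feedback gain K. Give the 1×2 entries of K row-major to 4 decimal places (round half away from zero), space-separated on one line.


-0.0088 1.3009

BᵀP = [2.7500 1.8750]
S = R + BᵀPB = [3/2] + [5.5625] = [7.0625]
BᵀPA = [-0.0625 9.1875]
K = S⁻¹·BᵀPA = [-0.0088 1.3009]
A−BK = [1.0088 1.6991; -1.4867 -1.4513]
AᵀP(A−BK) = [14.5619 19.3938; 19.3938 29.1106]
P' = Q + AᵀP(A−BK) = [23.8119 20.8938; 20.8938 29.3606]
tr(P') = 53.1726


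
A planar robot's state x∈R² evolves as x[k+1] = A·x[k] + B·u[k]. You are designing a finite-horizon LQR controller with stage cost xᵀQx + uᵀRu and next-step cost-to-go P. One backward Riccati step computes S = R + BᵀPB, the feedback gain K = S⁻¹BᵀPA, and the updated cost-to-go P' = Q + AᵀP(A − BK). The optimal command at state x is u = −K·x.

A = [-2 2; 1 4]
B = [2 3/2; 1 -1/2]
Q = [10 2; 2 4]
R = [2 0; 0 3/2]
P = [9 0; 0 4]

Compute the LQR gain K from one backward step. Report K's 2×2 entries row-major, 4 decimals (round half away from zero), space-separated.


-0.0091 2.1422 -1.2648 -1.5189

BᵀP = [18.0000 4.0000; 13.5000 -2.0000]
S = R + BᵀPB = [2 0; 0 3/2] + [40.0000 25.0000; 25.0000 21.2500] = [42.0000 25.0000; 25.0000 22.7500]
BᵀPA = [-32.0000 52.0000; -29.0000 19.0000]
K = S⁻¹·BᵀPA = [-0.0091 2.1422; -1.2648 -1.5189]
A−BK = [-0.0847 -0.0061; 0.3767 1.0983]
AᵀP(A−BK) = [3.0318 4.5023; 4.5023 17.4644]
P' = Q + AᵀP(A−BK) = [13.0318 6.5023; 6.5023 21.4644]
tr(P') = 34.4962


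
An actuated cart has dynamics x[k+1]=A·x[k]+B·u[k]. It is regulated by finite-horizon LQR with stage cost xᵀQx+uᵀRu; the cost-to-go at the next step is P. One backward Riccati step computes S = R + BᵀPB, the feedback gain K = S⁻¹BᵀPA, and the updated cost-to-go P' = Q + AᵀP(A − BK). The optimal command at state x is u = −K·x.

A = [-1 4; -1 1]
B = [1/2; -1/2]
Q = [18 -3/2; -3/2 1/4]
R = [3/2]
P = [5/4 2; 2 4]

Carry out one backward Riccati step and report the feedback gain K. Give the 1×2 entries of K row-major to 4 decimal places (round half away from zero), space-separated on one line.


BᵀP = [-0.3750 -1.0000]
S = R + BᵀPB = [3/2] + [0.3125] = [1.8125]
BᵀPA = [1.3750 -2.5000]
K = S⁻¹·BᵀPA = [0.7586 -1.3793]
A−BK = [-1.3793 4.6897; -0.6207 0.3103]
AᵀP(A−BK) = [8.2069 -17.1034; -17.1034 36.5517]
P' = Q + AᵀP(A−BK) = [26.2069 -18.6034; -18.6034 36.8017]
tr(P') = 63.0086

0.7586 -1.3793


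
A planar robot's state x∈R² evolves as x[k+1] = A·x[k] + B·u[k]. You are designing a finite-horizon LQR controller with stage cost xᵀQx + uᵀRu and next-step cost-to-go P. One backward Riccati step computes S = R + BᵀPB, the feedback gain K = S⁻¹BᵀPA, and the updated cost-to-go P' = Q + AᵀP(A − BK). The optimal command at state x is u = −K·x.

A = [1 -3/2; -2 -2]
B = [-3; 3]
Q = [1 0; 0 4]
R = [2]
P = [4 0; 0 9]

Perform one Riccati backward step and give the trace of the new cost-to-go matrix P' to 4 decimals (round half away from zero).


42.5042

BᵀP = [-12.0000 27.0000]
S = R + BᵀPB = [2] + [117.0000] = [119.0000]
BᵀPA = [-66.0000 -36.0000]
K = S⁻¹·BᵀPA = [-0.5546 -0.3025]
A−BK = [-0.6639 -2.4076; -0.3361 -1.0924]
AᵀP(A−BK) = [3.3950 10.0336; 10.0336 34.1092]
P' = Q + AᵀP(A−BK) = [4.3950 10.0336; 10.0336 38.1092]
tr(P') = 42.5042


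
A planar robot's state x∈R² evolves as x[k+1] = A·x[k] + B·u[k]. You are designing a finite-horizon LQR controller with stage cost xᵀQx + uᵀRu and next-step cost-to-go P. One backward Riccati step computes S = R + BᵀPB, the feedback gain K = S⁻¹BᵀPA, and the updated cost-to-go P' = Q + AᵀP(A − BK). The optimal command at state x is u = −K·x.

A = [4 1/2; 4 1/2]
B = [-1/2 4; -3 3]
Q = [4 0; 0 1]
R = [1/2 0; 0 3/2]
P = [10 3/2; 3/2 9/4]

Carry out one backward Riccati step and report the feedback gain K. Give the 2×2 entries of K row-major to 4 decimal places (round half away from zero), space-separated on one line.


BᵀP = [-9.5000 -7.5000; 44.5000 12.7500]
S = R + BᵀPB = [1/2 0; 0 3/2] + [27.2500 -60.5000; -60.5000 216.2500] = [27.7500 -60.5000; -60.5000 217.7500]
BᵀPA = [-68.0000 -8.5000; 229.0000 28.6250]
K = S⁻¹·BᵀPA = [-0.3998 -0.0500; 0.9406 0.1176]
A−BK = [0.0378 0.0047; -0.0212 -0.0026]
AᵀP(A−BK) = [1.4198 0.1775; 0.1775 0.0222]
P' = Q + AᵀP(A−BK) = [5.4198 0.1775; 0.1775 1.0222]
tr(P') = 6.4420

-0.3998 -0.0500 0.9406 0.1176


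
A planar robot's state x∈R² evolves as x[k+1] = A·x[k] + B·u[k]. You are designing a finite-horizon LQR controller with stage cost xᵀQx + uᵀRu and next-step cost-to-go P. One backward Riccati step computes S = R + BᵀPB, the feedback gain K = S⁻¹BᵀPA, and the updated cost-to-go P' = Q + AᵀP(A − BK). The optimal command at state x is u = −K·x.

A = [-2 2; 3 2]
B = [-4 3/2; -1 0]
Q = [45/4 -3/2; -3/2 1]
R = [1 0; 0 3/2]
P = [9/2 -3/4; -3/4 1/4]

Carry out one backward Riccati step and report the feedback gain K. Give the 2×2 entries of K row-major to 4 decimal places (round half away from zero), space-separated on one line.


0.5374 -0.4100 -0.2555 0.0551

BᵀP = [-17.2500 2.7500; 6.7500 -1.1250]
S = R + BᵀPB = [1 0; 0 3/2] + [66.2500 -25.8750; -25.8750 10.1250] = [67.2500 -25.8750; -25.8750 11.6250]
BᵀPA = [42.7500 -29.0000; -16.8750 11.2500]
K = S⁻¹·BᵀPA = [0.5374 -0.4100; -0.2555 0.0551]
A−BK = [0.5328 0.2772; 3.5374 1.5900]
AᵀP(A−BK) = [1.9653 0.4585; 0.4585 0.4894]
P' = Q + AᵀP(A−BK) = [13.2153 -1.0415; -1.0415 1.4894]
tr(P') = 14.7047


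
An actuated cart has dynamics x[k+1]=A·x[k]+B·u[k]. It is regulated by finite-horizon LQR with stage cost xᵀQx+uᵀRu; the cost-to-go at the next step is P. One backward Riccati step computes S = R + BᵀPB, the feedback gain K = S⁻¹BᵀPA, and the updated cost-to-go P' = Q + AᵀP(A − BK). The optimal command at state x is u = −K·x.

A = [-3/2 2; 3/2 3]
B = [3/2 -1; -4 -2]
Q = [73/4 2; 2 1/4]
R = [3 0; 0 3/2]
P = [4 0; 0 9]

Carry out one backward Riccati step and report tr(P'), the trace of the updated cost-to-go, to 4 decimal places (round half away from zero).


24.1941

BᵀP = [6.0000 -36.0000; -4.0000 -18.0000]
S = R + BᵀPB = [3 0; 0 3/2] + [153.0000 66.0000; 66.0000 40.0000] = [156.0000 66.0000; 66.0000 41.5000]
BᵀPA = [-63.0000 -96.0000; -21.0000 -62.0000]
K = S⁻¹·BᵀPA = [-0.5800 0.0510; 0.4164 -1.5751]
A−BK = [-0.2135 0.3484; 0.0127 0.0538]
AᵀP(A−BK) = [1.4533 -1.3640; -1.3640 4.2408]
P' = Q + AᵀP(A−BK) = [19.7033 0.6360; 0.6360 4.4908]
tr(P') = 24.1941


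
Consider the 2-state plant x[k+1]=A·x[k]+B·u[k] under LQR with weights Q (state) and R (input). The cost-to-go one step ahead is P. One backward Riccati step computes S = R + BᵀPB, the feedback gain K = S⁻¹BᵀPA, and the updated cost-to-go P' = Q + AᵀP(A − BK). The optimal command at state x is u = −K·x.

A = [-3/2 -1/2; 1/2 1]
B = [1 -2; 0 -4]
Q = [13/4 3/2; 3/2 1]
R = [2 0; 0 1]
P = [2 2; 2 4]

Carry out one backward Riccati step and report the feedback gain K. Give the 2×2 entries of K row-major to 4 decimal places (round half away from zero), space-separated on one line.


BᵀP = [2.0000 2.0000; -12.0000 -20.0000]
S = R + BᵀPB = [2 0; 0 1] + [2.0000 -12.0000; -12.0000 104.0000] = [4.0000 -12.0000; -12.0000 105.0000]
BᵀPA = [-2.0000 1.0000; 8.0000 -14.0000]
K = S⁻¹·BᵀPA = [-0.4130 -0.2283; 0.0290 -0.1594]
A−BK = [-1.0290 -0.5906; 0.6159 0.3623]
AᵀP(A−BK) = [1.4420 0.8188; 0.8188 0.4964]
P' = Q + AᵀP(A−BK) = [4.6920 2.3188; 2.3188 1.4964]
tr(P') = 6.1884

-0.4130 -0.2283 0.0290 -0.1594


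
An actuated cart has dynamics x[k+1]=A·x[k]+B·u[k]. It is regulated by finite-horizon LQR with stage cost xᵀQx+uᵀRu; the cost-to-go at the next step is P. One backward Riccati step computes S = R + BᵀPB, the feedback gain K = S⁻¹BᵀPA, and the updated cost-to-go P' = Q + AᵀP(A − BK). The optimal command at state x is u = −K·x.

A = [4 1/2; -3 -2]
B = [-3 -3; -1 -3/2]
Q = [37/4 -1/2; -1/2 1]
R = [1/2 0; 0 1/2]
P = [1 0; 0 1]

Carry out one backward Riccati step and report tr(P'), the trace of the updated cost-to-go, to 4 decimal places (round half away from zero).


29.1619

BᵀP = [-3.0000 -1.0000; -3.0000 -1.5000]
S = R + BᵀPB = [1/2 0; 0 1/2] + [10.0000 10.5000; 10.5000 11.2500] = [10.5000 10.5000; 10.5000 11.7500]
BᵀPA = [-9.0000 0.5000; -7.5000 1.5000]
K = S⁻¹·BᵀPA = [-2.0571 -0.7524; 1.2000 0.8000]
A−BK = [1.4286 0.6429; -3.2571 -1.5524]
AᵀP(A−BK) = [15.4857 7.2286; 7.2286 3.4262]
P' = Q + AᵀP(A−BK) = [24.7357 6.7286; 6.7286 4.4262]
tr(P') = 29.1619


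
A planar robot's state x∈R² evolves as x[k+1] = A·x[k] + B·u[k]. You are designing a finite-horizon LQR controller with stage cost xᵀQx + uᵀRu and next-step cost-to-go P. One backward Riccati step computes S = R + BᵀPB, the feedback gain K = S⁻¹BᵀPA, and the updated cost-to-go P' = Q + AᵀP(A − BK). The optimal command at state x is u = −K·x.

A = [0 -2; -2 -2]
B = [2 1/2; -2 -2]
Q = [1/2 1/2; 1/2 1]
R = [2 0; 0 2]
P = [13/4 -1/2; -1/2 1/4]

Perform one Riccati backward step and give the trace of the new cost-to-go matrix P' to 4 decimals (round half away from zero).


BᵀP = [7.5000 -1.5000; 2.6250 -0.7500]
S = R + BᵀPB = [2 0; 0 2] + [18.0000 6.7500; 6.7500 2.8125] = [20.0000 6.7500; 6.7500 4.8125]
BᵀPA = [3.0000 -12.0000; 1.5000 -3.7500]
K = S⁻¹·BᵀPA = [0.0851 -0.6400; 0.1924 0.1184]
A−BK = [-0.2663 -0.7793; -1.4451 -3.0432]
AᵀP(A−BK) = [0.4562 0.7423; 0.7423 2.7645]
P' = Q + AᵀP(A−BK) = [0.9562 1.2423; 1.2423 3.7645]
tr(P') = 4.7207

4.7207


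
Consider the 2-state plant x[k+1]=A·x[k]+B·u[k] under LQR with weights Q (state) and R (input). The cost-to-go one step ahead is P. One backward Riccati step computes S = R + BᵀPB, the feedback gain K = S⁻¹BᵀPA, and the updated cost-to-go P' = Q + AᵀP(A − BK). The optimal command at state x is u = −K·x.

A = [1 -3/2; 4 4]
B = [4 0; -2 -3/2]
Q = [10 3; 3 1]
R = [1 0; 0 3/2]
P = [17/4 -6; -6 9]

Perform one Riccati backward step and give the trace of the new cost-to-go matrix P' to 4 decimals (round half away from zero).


BᵀP = [29.0000 -42.0000; 9.0000 -13.5000]
S = R + BᵀPB = [1 0; 0 3/2] + [200.0000 63.0000; 63.0000 20.2500] = [201.0000 63.0000; 63.0000 21.7500]
BᵀPA = [-139.0000 -211.5000; -45.0000 -67.5000]
K = S⁻¹·BᵀPA = [-0.4674 -0.8631; -0.7151 -0.6034]
A−BK = [2.8696 1.9525; 1.9926 1.3687]
AᵀP(A−BK) = [3.1010 2.4993; 2.4993 2.2846]
P' = Q + AᵀP(A−BK) = [13.1010 5.4993; 5.4993 3.2846]
tr(P') = 16.3856

16.3856


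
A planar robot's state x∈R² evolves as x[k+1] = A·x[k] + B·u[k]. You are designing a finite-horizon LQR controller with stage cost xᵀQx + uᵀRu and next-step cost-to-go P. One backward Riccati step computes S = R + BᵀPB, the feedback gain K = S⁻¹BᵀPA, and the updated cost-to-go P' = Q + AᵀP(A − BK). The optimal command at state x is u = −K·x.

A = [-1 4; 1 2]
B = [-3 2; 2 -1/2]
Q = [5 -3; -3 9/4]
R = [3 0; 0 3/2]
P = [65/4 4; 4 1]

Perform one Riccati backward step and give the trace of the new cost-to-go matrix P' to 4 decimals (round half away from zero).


12.1421

BᵀP = [-40.7500 -10.0000; 30.5000 7.5000]
S = R + BᵀPB = [3 0; 0 3/2] + [102.2500 -76.5000; -76.5000 57.2500] = [105.2500 -76.5000; -76.5000 58.7500]
BᵀPA = [30.7500 -183.0000; -23.0000 137.0000]
K = S⁻¹·BᵀPA = [0.1421 -0.8175; -0.2065 1.2674]
A−BK = [-0.1608 -0.9874; 0.6126 4.2687]
AᵀP(A−BK) = [0.1319 -0.7111; -0.7111 4.7601]
P' = Q + AᵀP(A−BK) = [5.1319 -3.7111; -3.7111 7.0101]
tr(P') = 12.1421


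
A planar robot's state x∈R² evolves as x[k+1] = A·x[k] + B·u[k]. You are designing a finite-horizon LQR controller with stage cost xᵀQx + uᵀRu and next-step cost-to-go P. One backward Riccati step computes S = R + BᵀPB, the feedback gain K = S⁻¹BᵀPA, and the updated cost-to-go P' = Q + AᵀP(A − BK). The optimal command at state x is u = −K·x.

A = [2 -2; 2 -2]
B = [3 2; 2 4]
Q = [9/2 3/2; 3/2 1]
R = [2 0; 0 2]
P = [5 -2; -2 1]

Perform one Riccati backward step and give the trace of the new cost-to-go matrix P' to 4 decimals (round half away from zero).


BᵀP = [11.0000 -4.0000; 2.0000 0.0000]
S = R + BᵀPB = [2 0; 0 2] + [25.0000 6.0000; 6.0000 4.0000] = [27.0000 6.0000; 6.0000 6.0000]
BᵀPA = [14.0000 -14.0000; 4.0000 -4.0000]
K = S⁻¹·BᵀPA = [0.4762 -0.4762; 0.1905 -0.1905]
A−BK = [0.1905 -0.1905; 0.2857 -0.2857]
AᵀP(A−BK) = [0.5714 -0.5714; -0.5714 0.5714]
P' = Q + AᵀP(A−BK) = [5.0714 0.9286; 0.9286 1.5714]
tr(P') = 6.6429

6.6429


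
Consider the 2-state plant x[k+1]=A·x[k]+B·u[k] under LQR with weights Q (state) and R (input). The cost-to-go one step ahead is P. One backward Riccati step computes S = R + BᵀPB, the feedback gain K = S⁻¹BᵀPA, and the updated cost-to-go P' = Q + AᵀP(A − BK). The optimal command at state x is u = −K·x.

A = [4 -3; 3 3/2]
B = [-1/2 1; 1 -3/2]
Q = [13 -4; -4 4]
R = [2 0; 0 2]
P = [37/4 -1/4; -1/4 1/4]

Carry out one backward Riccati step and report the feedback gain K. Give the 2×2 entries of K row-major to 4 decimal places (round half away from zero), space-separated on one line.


-1.0258 0.9287 2.4714 -1.9712

BᵀP = [-4.8750 0.3750; 9.6250 -0.6250]
S = R + BᵀPB = [2 0; 0 2] + [2.8125 -5.4375; -5.4375 10.5625] = [4.8125 -5.4375; -5.4375 12.5625]
BᵀPA = [-18.3750 15.1875; 36.6250 -29.8125]
K = S⁻¹·BᵀPA = [-1.0258 0.9287; 2.4714 -1.9712]
A−BK = [1.0157 -0.5645; 7.7329 -2.3854]
AᵀP(A−BK) = [34.8852 -19.8665; -19.8665 13.1927]
P' = Q + AᵀP(A−BK) = [47.8852 -23.8665; -23.8665 17.1927]
tr(P') = 65.0779


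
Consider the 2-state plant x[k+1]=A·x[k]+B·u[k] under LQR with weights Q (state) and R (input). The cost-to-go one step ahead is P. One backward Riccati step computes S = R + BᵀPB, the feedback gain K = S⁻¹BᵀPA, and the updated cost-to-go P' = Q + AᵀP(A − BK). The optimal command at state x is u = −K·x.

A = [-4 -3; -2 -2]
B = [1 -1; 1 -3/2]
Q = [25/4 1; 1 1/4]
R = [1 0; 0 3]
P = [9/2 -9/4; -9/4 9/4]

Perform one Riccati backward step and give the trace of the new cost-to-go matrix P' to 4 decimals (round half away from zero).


BᵀP = [2.2500 0.0000; -1.1250 -1.1250]
S = R + BᵀPB = [1 0; 0 3] + [2.2500 -2.2500; -2.2500 2.8125] = [3.2500 -2.2500; -2.2500 5.8125]
BᵀPA = [-9.0000 -6.7500; 6.7500 5.6250]
K = S⁻¹·BᵀPA = [-2.6847 -1.9220; 0.1220 0.2237]
A−BK = [-1.1932 -0.8542; 0.8678 0.2576]
AᵀP(A−BK) = [20.0136 12.6915; 12.6915 8.2678]
P' = Q + AᵀP(A−BK) = [26.2636 13.6915; 13.6915 8.5178]
tr(P') = 34.7814

34.7814


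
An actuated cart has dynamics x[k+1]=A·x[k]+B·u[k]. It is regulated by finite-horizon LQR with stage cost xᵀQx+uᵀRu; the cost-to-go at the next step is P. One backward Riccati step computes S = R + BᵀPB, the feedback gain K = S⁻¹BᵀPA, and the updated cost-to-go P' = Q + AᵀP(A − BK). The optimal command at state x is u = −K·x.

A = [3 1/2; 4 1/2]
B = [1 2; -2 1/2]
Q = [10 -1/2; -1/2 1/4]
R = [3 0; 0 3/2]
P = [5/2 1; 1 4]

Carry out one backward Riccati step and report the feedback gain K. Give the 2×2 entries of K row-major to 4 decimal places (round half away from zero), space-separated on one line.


BᵀP = [0.5000 -7.0000; 5.5000 4.0000]
S = R + BᵀPB = [3 0; 0 3/2] + [14.5000 -2.5000; -2.5000 13.0000] = [17.5000 -2.5000; -2.5000 14.5000]
BᵀPA = [-26.5000 -3.2500; 32.5000 4.7500]
K = S⁻¹·BᵀPA = [-1.2242 -0.1424; 2.0303 0.3030]
A−BK = [0.1636 0.0364; 0.5364 0.0636]
AᵀP(A−BK) = [12.0727 1.6273; 1.6273 0.2227]
P' = Q + AᵀP(A−BK) = [22.0727 1.1273; 1.1273 0.4727]
tr(P') = 22.5455

-1.2242 -0.1424 2.0303 0.3030


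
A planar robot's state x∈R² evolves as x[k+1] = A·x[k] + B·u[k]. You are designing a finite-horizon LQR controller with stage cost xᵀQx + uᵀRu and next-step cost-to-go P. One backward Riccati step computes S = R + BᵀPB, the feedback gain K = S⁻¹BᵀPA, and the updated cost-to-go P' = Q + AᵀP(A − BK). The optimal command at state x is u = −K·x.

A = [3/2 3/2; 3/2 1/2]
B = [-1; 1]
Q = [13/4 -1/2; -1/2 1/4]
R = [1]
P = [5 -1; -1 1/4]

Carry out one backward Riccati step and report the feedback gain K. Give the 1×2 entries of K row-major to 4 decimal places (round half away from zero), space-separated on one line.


BᵀP = [-6.0000 1.2500]
S = R + BᵀPB = [1] + [7.2500] = [8.2500]
BᵀPA = [-7.1250 -8.3750]
K = S⁻¹·BᵀPA = [-0.8636 -1.0152]
A−BK = [0.6364 0.4848; 2.3636 1.5152]
AᵀP(A−BK) = [1.1591 1.2045; 1.2045 1.3106]
P' = Q + AᵀP(A−BK) = [4.4091 0.7045; 0.7045 1.5606]
tr(P') = 5.9697

-0.8636 -1.0152


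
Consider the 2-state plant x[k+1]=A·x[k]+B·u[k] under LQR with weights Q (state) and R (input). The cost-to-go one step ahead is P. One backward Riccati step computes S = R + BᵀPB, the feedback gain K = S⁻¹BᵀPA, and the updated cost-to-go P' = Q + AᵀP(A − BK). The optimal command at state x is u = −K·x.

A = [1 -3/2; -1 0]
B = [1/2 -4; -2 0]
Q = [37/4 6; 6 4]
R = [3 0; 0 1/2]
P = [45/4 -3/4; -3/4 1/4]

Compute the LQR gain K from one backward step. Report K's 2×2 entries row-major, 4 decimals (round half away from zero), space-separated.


BᵀP = [7.1250 -0.8750; -45.0000 3.0000]
S = R + BᵀPB = [3 0; 0 1/2] + [5.3125 -28.5000; -28.5000 180.0000] = [8.3125 -28.5000; -28.5000 180.5000]
BᵀPA = [8.0000 -10.6875; -48.0000 67.5000]
K = S⁻¹·BᵀPA = [0.1104 -0.0078; -0.2485 0.3727]
A−BK = [-0.0492 -0.0052; -0.7791 -0.0155]
AᵀP(A−BK) = [0.1890 -0.0466; -0.0466 0.0699]
P' = Q + AᵀP(A−BK) = [9.4390 5.9534; 5.9534 4.0699]
tr(P') = 13.5088

0.1104 -0.0078 -0.2485 0.3727


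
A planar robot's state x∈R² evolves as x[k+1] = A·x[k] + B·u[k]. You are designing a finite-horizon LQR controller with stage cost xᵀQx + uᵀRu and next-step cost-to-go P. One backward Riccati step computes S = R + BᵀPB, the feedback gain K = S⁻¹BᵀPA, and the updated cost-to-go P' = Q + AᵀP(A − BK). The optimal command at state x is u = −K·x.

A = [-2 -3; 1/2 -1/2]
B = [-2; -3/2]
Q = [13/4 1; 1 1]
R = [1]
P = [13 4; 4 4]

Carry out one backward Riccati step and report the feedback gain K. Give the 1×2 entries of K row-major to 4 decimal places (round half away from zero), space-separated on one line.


BᵀP = [-32.0000 -14.0000]
S = R + BᵀPB = [1] + [85.0000] = [86.0000]
BᵀPA = [57.0000 103.0000]
K = S⁻¹·BᵀPA = [0.6628 1.1977]
A−BK = [-0.6744 -0.6047; 1.4942 1.2965]
AᵀP(A−BK) = [7.2209 6.7326; 6.7326 6.6395]
P' = Q + AᵀP(A−BK) = [10.4709 7.7326; 7.7326 7.6395]
tr(P') = 18.1105

0.6628 1.1977
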